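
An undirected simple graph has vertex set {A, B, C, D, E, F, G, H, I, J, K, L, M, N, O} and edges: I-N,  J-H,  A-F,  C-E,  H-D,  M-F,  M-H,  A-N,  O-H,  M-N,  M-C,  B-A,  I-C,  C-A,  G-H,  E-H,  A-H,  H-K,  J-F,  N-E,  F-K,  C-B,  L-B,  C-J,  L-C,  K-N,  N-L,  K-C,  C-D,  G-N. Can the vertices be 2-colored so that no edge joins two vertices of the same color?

No

C-B-A-C is an odd cycle (length 3), and a bipartite graph can contain only even cycles.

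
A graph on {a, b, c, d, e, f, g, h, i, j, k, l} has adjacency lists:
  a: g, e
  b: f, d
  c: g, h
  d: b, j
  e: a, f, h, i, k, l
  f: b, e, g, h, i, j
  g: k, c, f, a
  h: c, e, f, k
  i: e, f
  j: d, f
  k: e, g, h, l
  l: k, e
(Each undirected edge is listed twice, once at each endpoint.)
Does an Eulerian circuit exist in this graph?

Yes

Degrees: a:2, b:2, c:2, d:2, e:6, f:6, g:4, h:4, i:2, j:2, k:4, l:2
Every vertex has even degree and the edges form a single connected piece, so an Eulerian circuit exists.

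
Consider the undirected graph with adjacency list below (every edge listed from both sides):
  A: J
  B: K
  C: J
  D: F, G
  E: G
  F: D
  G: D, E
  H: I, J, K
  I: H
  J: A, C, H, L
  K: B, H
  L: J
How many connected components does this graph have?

Component: {D, E, F, G}
Component: {A, B, C, H, I, J, K, L}

2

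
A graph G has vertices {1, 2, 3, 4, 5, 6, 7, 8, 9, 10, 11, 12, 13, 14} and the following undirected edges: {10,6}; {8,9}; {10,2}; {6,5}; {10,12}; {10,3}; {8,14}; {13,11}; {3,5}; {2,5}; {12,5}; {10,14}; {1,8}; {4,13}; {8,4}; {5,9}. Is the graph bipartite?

Color {5, 7, 8, 10, 13} black and {1, 2, 3, 4, 6, 9, 11, 12, 14} white. No edge joins two same-colored vertices, so the graph is bipartite.

Yes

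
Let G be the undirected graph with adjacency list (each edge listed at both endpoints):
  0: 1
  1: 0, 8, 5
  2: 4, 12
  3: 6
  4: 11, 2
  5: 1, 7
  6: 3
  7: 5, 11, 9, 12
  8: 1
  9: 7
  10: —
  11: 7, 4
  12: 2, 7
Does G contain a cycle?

Yes

The graph has 13 vertices, 11 edges, and 3 connected components.
One cycle is 7-12-2-4-11-7.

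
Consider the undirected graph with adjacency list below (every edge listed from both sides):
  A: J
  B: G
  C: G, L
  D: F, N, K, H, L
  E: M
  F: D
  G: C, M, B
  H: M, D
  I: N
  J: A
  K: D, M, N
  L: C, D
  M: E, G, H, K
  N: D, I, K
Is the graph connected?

Component: {A, J}
Component: {B, C, D, E, F, G, H, I, K, L, M, N}
No edge joins these 2 groups, so the graph is disconnected.

No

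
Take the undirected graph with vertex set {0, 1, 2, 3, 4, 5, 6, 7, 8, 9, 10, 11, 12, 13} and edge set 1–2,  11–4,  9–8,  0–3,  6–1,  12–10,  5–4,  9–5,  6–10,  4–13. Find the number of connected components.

Component: {7}
Component: {0, 3}
Component: {1, 2, 6, 10, 12}
Component: {4, 5, 8, 9, 11, 13}

4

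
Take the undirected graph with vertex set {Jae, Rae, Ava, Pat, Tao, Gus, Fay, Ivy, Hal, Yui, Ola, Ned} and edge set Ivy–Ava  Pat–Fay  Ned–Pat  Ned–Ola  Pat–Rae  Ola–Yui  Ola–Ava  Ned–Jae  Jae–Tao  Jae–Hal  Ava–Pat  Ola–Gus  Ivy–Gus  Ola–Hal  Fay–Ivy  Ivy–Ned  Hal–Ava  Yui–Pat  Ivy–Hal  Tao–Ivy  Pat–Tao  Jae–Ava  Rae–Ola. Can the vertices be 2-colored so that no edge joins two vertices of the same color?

Jae-Hal-Ava-Jae is an odd cycle (length 3), and a bipartite graph can contain only even cycles.

No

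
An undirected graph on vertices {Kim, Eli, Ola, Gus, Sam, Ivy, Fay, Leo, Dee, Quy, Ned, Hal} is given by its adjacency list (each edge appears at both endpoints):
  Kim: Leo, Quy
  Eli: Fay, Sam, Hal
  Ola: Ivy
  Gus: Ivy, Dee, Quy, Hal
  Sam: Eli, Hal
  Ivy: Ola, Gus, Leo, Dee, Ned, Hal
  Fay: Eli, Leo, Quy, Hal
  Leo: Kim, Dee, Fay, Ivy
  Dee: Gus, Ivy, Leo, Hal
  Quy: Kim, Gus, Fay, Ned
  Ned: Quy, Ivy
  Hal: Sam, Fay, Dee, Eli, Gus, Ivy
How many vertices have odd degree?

2

Degrees: Kim:2, Eli:3, Ola:1, Gus:4, Sam:2, Ivy:6, Fay:4, Leo:4, Dee:4, Quy:4, Ned:2, Hal:6
Odd-degree vertices: Eli, Ola.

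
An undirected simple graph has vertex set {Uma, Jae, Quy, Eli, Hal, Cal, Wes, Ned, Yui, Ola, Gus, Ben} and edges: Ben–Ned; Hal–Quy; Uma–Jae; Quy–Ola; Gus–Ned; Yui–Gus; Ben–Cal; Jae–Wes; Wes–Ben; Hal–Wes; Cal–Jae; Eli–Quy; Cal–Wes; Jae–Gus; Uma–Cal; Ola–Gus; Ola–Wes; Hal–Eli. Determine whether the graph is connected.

Yes

A breadth-first search from Uma visits Uma, Jae, Cal, Wes, Gus, Ben, Hal, Ola, Yui, Ned, Quy, Eli — all 12 vertices — so the graph is connected.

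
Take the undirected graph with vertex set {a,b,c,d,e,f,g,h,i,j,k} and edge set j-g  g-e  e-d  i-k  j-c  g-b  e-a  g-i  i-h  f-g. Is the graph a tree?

|V| = 11, |E| = 10.
It is connected with exactly 10 edges, hence acyclic — it is a tree.

Yes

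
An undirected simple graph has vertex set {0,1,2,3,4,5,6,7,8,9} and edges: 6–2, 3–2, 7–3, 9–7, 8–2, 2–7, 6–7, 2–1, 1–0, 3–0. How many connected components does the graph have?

Component: {4}
Component: {5}
Component: {0, 1, 2, 3, 6, 7, 8, 9}

3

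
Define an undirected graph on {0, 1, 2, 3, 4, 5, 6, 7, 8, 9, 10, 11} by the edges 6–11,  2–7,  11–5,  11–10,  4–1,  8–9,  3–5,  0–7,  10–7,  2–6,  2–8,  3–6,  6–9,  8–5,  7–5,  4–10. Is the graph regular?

Degrees: 0:1, 1:1, 2:3, 3:2, 4:2, 5:4, 6:4, 7:4, 8:3, 9:2, 10:3, 11:3
Degrees are not all equal (e.g. deg(0)=1 but deg(5)=4); not regular.

No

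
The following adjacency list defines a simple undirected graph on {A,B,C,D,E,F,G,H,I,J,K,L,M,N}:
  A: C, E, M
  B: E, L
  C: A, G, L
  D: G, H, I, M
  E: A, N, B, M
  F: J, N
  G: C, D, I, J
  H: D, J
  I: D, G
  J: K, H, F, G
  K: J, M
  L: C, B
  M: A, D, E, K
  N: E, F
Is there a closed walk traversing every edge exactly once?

No

Degrees: A:3, B:2, C:3, D:4, E:4, F:2, G:4, H:2, I:2, J:4, K:2, L:2, M:4, N:2
A, C have odd degree; an Eulerian circuit needs every degree to be even, so none exists.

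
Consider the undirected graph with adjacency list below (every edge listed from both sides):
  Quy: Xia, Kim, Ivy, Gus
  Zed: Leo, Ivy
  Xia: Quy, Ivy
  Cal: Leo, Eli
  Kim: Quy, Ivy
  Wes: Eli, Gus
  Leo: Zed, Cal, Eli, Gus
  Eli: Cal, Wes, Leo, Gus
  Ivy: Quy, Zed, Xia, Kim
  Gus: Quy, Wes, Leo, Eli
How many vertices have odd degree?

0

Degrees: Quy:4, Zed:2, Xia:2, Cal:2, Kim:2, Wes:2, Leo:4, Eli:4, Ivy:4, Gus:4
Odd-degree vertices: none.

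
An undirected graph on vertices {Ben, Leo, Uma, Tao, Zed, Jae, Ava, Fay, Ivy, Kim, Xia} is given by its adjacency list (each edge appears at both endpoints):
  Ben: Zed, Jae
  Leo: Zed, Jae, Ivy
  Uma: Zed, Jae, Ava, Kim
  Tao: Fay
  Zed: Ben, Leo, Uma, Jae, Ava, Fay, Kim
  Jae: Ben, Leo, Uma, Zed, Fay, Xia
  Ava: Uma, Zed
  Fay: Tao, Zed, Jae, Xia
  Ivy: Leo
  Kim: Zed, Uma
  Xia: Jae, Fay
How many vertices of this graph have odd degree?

Degrees: Ben:2, Leo:3, Uma:4, Tao:1, Zed:7, Jae:6, Ava:2, Fay:4, Ivy:1, Kim:2, Xia:2
Odd-degree vertices: Leo, Tao, Zed, Ivy.

4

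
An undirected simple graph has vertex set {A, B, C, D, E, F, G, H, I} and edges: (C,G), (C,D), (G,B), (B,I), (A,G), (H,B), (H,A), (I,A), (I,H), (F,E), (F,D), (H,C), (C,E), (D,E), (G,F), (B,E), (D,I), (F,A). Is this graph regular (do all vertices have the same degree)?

Yes

Degrees: A:4, B:4, C:4, D:4, E:4, F:4, G:4, H:4, I:4
All degrees equal 4; the graph is regular.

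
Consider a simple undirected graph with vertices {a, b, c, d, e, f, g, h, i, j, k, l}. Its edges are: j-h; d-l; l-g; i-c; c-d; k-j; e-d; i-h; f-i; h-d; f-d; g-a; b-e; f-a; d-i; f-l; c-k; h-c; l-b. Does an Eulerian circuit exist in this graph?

Yes

Degrees: a:2, b:2, c:4, d:6, e:2, f:4, g:2, h:4, i:4, j:2, k:2, l:4
Every vertex has even degree and the edges form a single connected piece, so an Eulerian circuit exists.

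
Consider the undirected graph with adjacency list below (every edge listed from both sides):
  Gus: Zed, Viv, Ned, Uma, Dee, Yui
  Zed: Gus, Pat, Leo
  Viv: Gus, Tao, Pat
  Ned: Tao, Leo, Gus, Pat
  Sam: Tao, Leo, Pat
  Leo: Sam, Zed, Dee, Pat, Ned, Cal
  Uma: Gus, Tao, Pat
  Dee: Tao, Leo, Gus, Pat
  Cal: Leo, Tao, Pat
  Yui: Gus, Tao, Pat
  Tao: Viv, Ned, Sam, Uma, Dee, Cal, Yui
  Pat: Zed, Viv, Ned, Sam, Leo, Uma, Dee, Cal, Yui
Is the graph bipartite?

No

The cycle Ned-Leo-Pat-Ned has length 3, which is odd, so the graph is not bipartite.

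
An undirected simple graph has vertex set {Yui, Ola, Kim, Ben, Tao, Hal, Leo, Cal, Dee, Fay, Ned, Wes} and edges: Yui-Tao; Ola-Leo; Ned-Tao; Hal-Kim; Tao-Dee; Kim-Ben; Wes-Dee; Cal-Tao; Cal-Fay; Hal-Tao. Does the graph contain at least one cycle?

The graph has 12 vertices, 10 edges, and 2 connected components.
Since 10 = 12 - 2, the graph is a forest and contains no cycle.

No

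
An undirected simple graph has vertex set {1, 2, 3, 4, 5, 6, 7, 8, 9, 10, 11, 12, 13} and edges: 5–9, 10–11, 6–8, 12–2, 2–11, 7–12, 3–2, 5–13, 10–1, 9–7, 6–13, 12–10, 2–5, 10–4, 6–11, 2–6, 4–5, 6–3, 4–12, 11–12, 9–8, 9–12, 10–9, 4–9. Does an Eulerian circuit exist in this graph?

No

Degrees: 1:1, 2:5, 3:2, 4:4, 5:4, 6:5, 7:2, 8:2, 9:6, 10:5, 11:4, 12:6, 13:2
Vertices with odd degree: 1, 2, 6, 10. An Eulerian circuit requires all degrees even.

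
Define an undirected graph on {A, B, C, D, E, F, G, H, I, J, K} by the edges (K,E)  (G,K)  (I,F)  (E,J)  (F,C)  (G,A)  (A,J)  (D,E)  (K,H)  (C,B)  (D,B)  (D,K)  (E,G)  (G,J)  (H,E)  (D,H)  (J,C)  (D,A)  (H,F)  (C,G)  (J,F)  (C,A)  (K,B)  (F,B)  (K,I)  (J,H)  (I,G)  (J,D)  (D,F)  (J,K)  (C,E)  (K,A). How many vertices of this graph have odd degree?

4

Degrees: A:5, B:4, C:6, D:7, E:6, F:6, G:6, H:5, I:3, J:8, K:8
Odd-degree vertices: A, D, H, I.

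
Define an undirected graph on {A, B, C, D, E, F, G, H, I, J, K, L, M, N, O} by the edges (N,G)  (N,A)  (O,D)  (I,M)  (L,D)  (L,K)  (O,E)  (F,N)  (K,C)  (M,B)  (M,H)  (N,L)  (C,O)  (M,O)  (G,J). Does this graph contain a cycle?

The graph has 15 vertices, 15 edges, and 1 connected component.
Since 15 > 15 - 1, a cycle must exist; for instance L-D-O-C-K-L.

Yes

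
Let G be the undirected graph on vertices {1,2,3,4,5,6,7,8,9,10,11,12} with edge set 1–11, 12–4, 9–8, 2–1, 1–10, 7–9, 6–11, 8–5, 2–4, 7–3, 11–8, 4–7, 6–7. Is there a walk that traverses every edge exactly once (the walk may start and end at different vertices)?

No

Degrees: 1:3, 2:2, 3:1, 4:3, 5:1, 6:2, 7:4, 8:3, 9:2, 10:1, 11:3, 12:1
Odd-degree vertices: 1, 3, 4, 5, 8, 10, 11, 12 (8 total).
An Eulerian trail requires 0 or 2 odd-degree vertices; here there are 8.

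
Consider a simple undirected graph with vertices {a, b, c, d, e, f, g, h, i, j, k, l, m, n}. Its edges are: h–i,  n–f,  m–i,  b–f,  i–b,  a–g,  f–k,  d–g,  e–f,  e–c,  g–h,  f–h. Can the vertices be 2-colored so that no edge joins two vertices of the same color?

Yes

Color {c, f, g, i, j, l} black and {a, b, d, e, h, k, m, n} white. No edge joins two same-colored vertices, so the graph is bipartite.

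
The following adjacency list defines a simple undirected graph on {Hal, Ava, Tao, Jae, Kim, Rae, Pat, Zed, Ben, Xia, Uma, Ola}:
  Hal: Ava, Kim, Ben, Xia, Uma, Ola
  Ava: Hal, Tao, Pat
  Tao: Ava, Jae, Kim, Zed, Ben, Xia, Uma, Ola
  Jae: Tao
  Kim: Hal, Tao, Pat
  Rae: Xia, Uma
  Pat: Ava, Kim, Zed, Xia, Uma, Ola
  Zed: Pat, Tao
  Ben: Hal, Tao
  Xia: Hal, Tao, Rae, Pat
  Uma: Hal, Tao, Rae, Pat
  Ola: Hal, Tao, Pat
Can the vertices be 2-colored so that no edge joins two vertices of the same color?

A valid 2-coloring puts {Ava, Jae, Kim, Zed, Ben, Xia, Uma, Ola} on one side and {Hal, Tao, Rae, Pat} on the other; every edge crosses between the two sides.

Yes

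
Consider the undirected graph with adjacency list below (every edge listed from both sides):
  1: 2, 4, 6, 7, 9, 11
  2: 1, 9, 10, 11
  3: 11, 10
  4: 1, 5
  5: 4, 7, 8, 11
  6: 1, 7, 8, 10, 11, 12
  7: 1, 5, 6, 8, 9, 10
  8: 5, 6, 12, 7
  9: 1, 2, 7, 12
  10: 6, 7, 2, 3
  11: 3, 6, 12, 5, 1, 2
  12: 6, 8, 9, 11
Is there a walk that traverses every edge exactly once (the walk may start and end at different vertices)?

Yes

Degrees: 1:6, 2:4, 3:2, 4:2, 5:4, 6:6, 7:6, 8:4, 9:4, 10:4, 11:6, 12:4
Odd-degree vertices: none (0 total).
With 0 odd-degree vertices and all edges in one connected piece, an Eulerian trail exists.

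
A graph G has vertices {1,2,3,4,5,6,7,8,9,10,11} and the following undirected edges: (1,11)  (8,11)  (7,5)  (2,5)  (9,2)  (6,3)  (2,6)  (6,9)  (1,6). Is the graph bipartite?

No

2-9-6-2 is an odd cycle (length 3), and a bipartite graph can contain only even cycles.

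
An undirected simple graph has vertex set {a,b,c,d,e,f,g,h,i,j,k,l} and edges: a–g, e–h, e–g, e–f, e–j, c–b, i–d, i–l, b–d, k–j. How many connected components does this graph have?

Component: {b, c, d, i, l}
Component: {a, e, f, g, h, j, k}

2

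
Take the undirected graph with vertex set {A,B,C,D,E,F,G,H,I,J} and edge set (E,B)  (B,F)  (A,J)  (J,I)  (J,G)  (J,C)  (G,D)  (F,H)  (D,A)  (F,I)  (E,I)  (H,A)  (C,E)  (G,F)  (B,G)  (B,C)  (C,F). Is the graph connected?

Yes

Starting from A and exploring outward reaches every vertex (A, J, D, H, G, I, C, F, B, E); the graph is connected.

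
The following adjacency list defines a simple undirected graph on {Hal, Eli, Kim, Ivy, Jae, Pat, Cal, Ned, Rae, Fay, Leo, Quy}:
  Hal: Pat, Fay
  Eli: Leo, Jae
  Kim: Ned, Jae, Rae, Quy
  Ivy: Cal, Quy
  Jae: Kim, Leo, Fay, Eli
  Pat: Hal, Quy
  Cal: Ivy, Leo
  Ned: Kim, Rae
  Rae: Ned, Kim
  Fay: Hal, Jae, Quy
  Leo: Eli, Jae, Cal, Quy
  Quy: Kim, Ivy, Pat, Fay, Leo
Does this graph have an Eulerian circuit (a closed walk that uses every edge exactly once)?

Degrees: Hal:2, Eli:2, Kim:4, Ivy:2, Jae:4, Pat:2, Cal:2, Ned:2, Rae:2, Fay:3, Leo:4, Quy:5
Fay, Quy have odd degree; an Eulerian circuit needs every degree to be even, so none exists.

No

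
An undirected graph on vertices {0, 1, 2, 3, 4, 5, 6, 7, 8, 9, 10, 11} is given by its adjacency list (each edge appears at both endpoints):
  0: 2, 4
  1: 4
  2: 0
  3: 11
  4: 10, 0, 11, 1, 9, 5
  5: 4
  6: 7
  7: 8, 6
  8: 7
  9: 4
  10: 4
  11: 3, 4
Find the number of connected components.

Component: {6, 7, 8}
Component: {0, 1, 2, 3, 4, 5, 9, 10, 11}

2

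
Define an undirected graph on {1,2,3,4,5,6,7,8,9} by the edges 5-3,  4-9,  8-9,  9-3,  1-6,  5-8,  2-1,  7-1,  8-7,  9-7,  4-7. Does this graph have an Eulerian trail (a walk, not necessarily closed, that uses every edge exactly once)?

Degrees: 1:3, 2:1, 3:2, 4:2, 5:2, 6:1, 7:4, 8:3, 9:4
Odd-degree vertices: 1, 2, 6, 8 (4 total).
With 4 odd-degree vertices (more than two), no single trail can use every edge.

No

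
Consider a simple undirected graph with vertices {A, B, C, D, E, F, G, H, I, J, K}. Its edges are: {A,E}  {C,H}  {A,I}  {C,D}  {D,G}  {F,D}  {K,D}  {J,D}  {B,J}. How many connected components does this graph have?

2

Component: {A, E, I}
Component: {B, C, D, F, G, H, J, K}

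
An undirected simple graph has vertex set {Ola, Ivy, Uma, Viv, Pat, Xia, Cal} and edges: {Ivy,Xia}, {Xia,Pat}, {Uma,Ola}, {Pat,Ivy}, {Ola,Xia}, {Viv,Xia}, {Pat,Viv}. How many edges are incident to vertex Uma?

1

Neighbors of Uma: Ola.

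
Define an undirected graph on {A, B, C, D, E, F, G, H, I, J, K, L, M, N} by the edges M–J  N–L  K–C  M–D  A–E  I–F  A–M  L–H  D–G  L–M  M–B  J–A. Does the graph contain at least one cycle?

Yes

|V| = 14, |E| = 12, number of components = 3.
One cycle is A-M-J-A.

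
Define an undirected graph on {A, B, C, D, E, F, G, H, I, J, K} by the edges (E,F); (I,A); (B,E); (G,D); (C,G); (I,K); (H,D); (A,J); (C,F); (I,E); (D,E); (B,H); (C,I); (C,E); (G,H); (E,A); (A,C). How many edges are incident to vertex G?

3

Neighbors of G: C, D, H.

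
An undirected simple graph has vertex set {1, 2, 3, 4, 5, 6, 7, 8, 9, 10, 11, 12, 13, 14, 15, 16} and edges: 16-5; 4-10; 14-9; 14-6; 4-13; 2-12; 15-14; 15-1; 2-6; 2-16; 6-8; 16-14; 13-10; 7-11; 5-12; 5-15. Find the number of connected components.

4

Component: {3}
Component: {7, 11}
Component: {4, 10, 13}
Component: {1, 2, 5, 6, 8, 9, 12, 14, 15, 16}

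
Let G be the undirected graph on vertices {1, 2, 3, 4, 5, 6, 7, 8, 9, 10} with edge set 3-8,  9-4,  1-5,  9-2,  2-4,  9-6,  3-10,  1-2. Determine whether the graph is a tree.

No

|V| = 10, |E| = 8.
It is not connected, so it is not a tree.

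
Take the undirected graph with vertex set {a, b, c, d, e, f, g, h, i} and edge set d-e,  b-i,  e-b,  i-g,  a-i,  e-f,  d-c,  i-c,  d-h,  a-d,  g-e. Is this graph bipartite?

g-e-d-c-i-g is an odd cycle (length 5), and a bipartite graph can contain only even cycles.

No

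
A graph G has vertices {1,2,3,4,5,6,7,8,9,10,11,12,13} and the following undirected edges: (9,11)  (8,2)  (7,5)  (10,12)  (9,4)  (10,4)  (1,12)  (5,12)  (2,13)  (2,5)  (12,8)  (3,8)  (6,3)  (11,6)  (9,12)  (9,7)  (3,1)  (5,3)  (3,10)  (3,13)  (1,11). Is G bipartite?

Color {2, 3, 4, 7, 11, 12} black and {1, 5, 6, 8, 9, 10, 13} white. No edge joins two same-colored vertices, so the graph is bipartite.

Yes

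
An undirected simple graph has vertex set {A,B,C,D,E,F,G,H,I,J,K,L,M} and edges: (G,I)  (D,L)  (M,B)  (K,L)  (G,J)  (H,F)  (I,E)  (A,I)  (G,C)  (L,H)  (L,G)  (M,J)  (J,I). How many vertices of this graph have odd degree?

Degrees: A:1, B:1, C:1, D:1, E:1, F:1, G:4, H:2, I:4, J:3, K:1, L:4, M:2
Odd-degree vertices: A, B, C, D, E, F, J, K.

8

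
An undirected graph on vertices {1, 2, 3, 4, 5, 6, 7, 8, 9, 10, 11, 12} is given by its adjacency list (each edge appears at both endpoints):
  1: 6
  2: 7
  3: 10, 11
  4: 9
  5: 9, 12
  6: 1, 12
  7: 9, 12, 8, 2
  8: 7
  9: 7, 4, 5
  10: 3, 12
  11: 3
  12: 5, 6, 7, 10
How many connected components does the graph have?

1

Component: {1, 2, 3, 4, 5, 6, 7, 8, 9, 10, 11, 12}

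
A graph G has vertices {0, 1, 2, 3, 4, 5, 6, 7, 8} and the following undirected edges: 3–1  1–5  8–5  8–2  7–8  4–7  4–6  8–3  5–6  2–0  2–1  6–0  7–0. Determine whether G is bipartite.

No

5-6-0-2-8-5 is an odd cycle (length 5), and a bipartite graph can contain only even cycles.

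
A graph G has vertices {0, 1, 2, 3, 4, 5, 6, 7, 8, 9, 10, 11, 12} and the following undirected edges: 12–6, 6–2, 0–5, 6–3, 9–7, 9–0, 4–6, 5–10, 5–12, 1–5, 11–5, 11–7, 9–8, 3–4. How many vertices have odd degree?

6

Degrees: 0:2, 1:1, 2:1, 3:2, 4:2, 5:5, 6:4, 7:2, 8:1, 9:3, 10:1, 11:2, 12:2
Odd-degree vertices: 1, 2, 5, 8, 9, 10.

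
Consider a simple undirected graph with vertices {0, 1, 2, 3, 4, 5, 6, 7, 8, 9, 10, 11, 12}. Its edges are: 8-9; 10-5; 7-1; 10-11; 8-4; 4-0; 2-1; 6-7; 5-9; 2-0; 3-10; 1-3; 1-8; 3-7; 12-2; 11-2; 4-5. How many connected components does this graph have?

Component: {0, 1, 2, 3, 4, 5, 6, 7, 8, 9, 10, 11, 12}

1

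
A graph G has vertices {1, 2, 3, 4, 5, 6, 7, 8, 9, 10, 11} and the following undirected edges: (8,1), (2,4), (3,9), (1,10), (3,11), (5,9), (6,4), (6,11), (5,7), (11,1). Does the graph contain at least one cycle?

|V| = 11, |E| = 10, number of components = 1.
A forest on 11 vertices with 1 component has exactly 10 edges, which matches — so no cycle.

No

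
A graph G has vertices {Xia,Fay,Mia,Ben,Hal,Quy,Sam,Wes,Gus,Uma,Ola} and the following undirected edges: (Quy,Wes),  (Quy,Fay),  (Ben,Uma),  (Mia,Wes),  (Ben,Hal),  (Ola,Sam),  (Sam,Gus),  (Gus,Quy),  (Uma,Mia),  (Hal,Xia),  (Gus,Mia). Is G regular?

Degrees: Xia:1, Fay:1, Mia:3, Ben:2, Hal:2, Quy:3, Sam:2, Wes:2, Gus:3, Uma:2, Ola:1
Degrees are not all equal (e.g. deg(Xia)=1 but deg(Mia)=3); not regular.

No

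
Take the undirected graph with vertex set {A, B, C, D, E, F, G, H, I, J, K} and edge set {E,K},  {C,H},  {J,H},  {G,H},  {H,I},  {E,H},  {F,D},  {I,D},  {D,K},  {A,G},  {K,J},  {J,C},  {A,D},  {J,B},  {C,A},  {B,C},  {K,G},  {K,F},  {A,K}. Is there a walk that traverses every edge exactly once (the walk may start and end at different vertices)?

Yes

Degrees: A:4, B:2, C:4, D:4, E:2, F:2, G:3, H:5, I:2, J:4, K:6
Odd-degree vertices: G, H (2 total).
The non-isolated vertices are connected and exactly 2 have odd degree, so an Eulerian trail exists (from G to H).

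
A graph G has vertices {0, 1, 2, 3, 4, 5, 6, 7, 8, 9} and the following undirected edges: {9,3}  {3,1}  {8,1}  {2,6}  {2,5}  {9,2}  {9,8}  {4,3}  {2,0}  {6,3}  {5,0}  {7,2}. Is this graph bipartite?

0-5-2-0 is an odd cycle (length 3), and a bipartite graph can contain only even cycles.

No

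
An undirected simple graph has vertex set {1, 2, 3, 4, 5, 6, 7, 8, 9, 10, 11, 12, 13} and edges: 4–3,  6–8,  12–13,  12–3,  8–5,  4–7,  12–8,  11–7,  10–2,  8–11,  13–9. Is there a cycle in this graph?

Yes

The graph has 13 vertices, 11 edges, and 3 connected components.
Since 11 > 13 - 3, a cycle must exist; for instance 3-12-8-11-7-4-3.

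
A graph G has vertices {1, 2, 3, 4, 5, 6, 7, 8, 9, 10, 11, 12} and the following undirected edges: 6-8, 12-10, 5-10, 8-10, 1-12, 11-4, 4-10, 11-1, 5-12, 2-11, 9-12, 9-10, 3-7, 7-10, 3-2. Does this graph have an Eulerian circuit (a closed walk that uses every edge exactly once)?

Degrees: 1:2, 2:2, 3:2, 4:2, 5:2, 6:1, 7:2, 8:2, 9:2, 10:6, 11:3, 12:4
6, 11 have odd degree; an Eulerian circuit needs every degree to be even, so none exists.

No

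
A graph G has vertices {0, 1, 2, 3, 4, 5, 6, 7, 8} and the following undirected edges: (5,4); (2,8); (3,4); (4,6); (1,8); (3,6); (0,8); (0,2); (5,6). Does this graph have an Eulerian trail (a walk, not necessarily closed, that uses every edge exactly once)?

No

Degrees: 0:2, 1:1, 2:2, 3:2, 4:3, 5:2, 6:3, 7:0, 8:3
Odd-degree vertices: 1, 4, 6, 8 (4 total).
With 4 odd-degree vertices (more than two), no single trail can use every edge.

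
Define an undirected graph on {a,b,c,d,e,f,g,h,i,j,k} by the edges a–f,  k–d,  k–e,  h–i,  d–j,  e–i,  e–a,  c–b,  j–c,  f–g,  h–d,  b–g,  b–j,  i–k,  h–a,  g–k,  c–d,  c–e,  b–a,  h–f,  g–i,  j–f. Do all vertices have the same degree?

Yes

Degrees: a:4, b:4, c:4, d:4, e:4, f:4, g:4, h:4, i:4, j:4, k:4
All degrees equal 4; the graph is regular.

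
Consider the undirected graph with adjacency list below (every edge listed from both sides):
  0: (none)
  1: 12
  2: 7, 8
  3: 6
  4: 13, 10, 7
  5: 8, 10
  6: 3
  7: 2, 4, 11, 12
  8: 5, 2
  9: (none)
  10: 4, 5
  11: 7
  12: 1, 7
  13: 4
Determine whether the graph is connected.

Component: {0}
Component: {9}
Component: {3, 6}
Component: {1, 2, 4, 5, 7, 8, 10, 11, 12, 13}
There are 4 separate components, so the graph is not connected.

No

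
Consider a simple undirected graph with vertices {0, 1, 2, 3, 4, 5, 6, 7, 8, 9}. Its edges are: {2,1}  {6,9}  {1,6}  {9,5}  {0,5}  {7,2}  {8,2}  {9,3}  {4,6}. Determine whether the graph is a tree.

Yes

The graph has 10 vertices and 9 edges.
Connected and |E| = |V| - 1, which characterizes a tree.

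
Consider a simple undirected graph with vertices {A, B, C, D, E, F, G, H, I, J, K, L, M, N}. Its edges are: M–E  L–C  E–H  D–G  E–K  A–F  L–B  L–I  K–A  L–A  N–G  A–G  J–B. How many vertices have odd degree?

10

Degrees: A:4, B:2, C:1, D:1, E:3, F:1, G:3, H:1, I:1, J:1, K:2, L:4, M:1, N:1
Odd-degree vertices: C, D, E, F, G, H, I, J, M, N.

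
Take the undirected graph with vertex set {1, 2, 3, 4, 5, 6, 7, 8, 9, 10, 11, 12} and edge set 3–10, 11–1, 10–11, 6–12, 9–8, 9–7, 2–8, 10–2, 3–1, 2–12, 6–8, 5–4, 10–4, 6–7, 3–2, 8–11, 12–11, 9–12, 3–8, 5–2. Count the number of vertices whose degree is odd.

4

Degrees: 1:2, 2:5, 3:4, 4:2, 5:2, 6:3, 7:2, 8:5, 9:3, 10:4, 11:4, 12:4
Odd-degree vertices: 2, 6, 8, 9.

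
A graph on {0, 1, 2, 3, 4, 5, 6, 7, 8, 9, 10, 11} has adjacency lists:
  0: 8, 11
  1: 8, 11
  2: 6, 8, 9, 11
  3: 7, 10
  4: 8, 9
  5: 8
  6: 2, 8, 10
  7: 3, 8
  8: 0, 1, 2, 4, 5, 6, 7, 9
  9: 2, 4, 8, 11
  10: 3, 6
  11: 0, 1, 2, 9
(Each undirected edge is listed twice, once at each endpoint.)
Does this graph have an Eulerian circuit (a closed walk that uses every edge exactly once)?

No

Degrees: 0:2, 1:2, 2:4, 3:2, 4:2, 5:1, 6:3, 7:2, 8:8, 9:4, 10:2, 11:4
Vertices with odd degree: 5, 6. An Eulerian circuit requires all degrees even.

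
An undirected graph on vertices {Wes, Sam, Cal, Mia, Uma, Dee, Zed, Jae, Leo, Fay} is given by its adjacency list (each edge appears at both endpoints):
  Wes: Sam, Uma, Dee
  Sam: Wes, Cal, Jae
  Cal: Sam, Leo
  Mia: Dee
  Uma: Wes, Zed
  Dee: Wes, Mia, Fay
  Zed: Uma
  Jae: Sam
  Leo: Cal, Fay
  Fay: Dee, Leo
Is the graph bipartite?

Color {Sam, Uma, Dee, Leo} black and {Wes, Cal, Mia, Zed, Jae, Fay} white. No edge joins two same-colored vertices, so the graph is bipartite.

Yes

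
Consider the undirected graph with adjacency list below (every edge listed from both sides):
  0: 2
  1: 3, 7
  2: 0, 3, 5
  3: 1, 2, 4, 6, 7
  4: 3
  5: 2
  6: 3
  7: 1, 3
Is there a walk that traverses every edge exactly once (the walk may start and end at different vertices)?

No

Degrees: 0:1, 1:2, 2:3, 3:5, 4:1, 5:1, 6:1, 7:2
Odd-degree vertices: 0, 2, 3, 4, 5, 6 (6 total).
With 6 odd-degree vertices (more than two), no single trail can use every edge.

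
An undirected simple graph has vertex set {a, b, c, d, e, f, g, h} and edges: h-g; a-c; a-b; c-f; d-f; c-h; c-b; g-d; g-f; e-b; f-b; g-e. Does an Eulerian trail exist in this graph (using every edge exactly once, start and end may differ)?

Degrees: a:2, b:4, c:4, d:2, e:2, f:4, g:4, h:2
Odd-degree vertices: none (0 total).
The non-isolated vertices are connected and exactly 0 have odd degree, so an Eulerian trail exists.

Yes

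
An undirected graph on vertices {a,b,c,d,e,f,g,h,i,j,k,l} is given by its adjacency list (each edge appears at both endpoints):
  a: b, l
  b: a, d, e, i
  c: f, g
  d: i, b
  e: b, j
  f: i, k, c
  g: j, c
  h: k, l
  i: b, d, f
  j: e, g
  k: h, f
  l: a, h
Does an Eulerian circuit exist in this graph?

No

Degrees: a:2, b:4, c:2, d:2, e:2, f:3, g:2, h:2, i:3, j:2, k:2, l:2
Vertices with odd degree: f, i. An Eulerian circuit requires all degrees even.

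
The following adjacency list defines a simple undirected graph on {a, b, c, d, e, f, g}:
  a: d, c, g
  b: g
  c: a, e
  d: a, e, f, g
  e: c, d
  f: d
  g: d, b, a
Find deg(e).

2

Neighbors of e: c, d.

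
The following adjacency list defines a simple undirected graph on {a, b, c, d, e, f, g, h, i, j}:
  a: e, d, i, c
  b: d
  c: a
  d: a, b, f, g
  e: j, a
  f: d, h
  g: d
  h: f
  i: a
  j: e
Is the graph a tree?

The graph has 10 vertices and 9 edges.
It is connected with exactly 9 edges, hence acyclic — it is a tree.

Yes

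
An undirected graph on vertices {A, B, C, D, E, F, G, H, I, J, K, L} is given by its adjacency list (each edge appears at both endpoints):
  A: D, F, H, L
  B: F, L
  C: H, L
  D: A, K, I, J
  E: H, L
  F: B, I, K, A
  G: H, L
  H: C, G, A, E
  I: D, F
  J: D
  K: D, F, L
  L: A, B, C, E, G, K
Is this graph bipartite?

A valid 2-coloring puts {D, F, H, L} on one side and {A, B, C, E, G, I, J, K} on the other; every edge crosses between the two sides.

Yes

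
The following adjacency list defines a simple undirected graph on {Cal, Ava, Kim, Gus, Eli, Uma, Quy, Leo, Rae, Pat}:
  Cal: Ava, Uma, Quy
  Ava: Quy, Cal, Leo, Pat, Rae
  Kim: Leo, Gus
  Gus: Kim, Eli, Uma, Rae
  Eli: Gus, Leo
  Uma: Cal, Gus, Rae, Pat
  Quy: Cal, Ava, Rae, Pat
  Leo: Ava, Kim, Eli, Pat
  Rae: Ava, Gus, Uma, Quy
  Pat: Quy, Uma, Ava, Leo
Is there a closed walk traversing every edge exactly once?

No

Degrees: Cal:3, Ava:5, Kim:2, Gus:4, Eli:2, Uma:4, Quy:4, Leo:4, Rae:4, Pat:4
Cal, Ava have odd degree; an Eulerian circuit needs every degree to be even, so none exists.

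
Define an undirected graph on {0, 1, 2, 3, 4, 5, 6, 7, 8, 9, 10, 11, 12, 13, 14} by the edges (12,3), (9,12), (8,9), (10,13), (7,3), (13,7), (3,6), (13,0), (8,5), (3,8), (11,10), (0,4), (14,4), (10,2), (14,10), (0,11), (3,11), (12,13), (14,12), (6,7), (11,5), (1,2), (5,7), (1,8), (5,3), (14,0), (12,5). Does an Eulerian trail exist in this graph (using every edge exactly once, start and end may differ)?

Yes

Degrees: 0:4, 1:2, 2:2, 3:6, 4:2, 5:5, 6:2, 7:4, 8:4, 9:2, 10:4, 11:4, 12:5, 13:4, 14:4
Odd-degree vertices: 5, 12 (2 total).
With 2 odd-degree vertices and all edges in one connected piece, an Eulerian trail exists (from 5 to 12).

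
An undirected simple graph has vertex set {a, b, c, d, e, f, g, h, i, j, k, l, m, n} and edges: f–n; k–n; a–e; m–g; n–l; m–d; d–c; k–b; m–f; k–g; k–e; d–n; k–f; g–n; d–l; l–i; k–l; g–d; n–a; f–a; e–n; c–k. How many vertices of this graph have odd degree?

Degrees: a:3, b:1, c:2, d:5, e:3, f:4, g:4, h:0, i:1, j:0, k:7, l:4, m:3, n:7
Odd-degree vertices: a, b, d, e, i, k, m, n.

8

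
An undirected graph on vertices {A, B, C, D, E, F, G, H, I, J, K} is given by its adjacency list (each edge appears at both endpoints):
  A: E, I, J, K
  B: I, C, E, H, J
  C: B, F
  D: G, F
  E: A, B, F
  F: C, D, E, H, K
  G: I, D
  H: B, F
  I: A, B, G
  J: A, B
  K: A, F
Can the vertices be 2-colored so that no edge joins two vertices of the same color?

Yes

A valid 2-coloring puts {C, D, E, H, I, J, K} on one side and {A, B, F, G} on the other; every edge crosses between the two sides.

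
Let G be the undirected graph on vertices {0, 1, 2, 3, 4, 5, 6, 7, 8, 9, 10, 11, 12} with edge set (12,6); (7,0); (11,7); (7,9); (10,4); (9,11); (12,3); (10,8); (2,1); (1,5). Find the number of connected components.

4

Component: {1, 2, 5}
Component: {3, 6, 12}
Component: {4, 8, 10}
Component: {0, 7, 9, 11}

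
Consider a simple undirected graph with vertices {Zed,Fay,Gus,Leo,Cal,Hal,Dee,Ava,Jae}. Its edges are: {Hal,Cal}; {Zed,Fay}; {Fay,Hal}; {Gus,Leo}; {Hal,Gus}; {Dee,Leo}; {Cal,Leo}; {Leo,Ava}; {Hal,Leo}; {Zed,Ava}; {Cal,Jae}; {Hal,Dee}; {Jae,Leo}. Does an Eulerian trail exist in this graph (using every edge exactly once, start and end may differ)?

Degrees: Zed:2, Fay:2, Gus:2, Leo:6, Cal:3, Hal:5, Dee:2, Ava:2, Jae:2
Odd-degree vertices: Cal, Hal (2 total).
The non-isolated vertices are connected and exactly 2 have odd degree, so an Eulerian trail exists (from Cal to Hal).

Yes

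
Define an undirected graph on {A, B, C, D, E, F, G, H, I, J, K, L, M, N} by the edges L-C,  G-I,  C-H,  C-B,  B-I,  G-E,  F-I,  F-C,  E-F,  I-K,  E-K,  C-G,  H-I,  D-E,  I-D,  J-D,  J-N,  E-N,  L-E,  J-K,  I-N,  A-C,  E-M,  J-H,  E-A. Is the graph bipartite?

A valid 2-coloring puts {C, E, I, J} on one side and {A, B, D, F, G, H, K, L, M, N} on the other; every edge crosses between the two sides.

Yes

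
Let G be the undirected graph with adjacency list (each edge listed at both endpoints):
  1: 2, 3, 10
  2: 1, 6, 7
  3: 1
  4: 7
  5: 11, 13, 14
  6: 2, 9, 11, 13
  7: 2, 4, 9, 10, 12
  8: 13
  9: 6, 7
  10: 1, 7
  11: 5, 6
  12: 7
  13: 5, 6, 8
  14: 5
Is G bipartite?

Yes

Color {2, 3, 4, 9, 10, 11, 12, 13, 14} black and {1, 5, 6, 7, 8} white. No edge joins two same-colored vertices, so the graph is bipartite.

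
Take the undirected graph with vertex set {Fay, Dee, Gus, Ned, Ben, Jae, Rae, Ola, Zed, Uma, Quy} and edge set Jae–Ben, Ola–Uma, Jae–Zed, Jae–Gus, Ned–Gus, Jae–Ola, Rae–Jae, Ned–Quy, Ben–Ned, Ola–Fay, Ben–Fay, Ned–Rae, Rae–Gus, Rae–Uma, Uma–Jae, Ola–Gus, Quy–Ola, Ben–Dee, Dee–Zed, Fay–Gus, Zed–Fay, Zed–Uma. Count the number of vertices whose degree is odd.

Degrees: Fay:4, Dee:2, Gus:5, Ned:4, Ben:4, Jae:6, Rae:4, Ola:5, Zed:4, Uma:4, Quy:2
Odd-degree vertices: Gus, Ola.

2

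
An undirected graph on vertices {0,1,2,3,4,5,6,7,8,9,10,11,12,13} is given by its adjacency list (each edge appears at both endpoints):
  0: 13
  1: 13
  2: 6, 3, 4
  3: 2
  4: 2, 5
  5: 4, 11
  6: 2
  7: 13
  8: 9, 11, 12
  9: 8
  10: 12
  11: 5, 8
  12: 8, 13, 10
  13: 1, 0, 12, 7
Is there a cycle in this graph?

|V| = 14, |E| = 13, number of components = 1.
Since 13 = 14 - 1, the graph is a forest and contains no cycle.

No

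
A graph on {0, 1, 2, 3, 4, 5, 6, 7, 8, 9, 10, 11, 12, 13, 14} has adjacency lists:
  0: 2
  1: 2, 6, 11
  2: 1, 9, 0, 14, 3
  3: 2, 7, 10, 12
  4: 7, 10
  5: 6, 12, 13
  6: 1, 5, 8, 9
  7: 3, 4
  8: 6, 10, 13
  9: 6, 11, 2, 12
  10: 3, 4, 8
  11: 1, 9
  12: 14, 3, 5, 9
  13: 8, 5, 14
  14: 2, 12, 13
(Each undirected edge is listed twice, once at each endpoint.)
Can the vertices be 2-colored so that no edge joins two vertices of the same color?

Yes

A valid 2-coloring puts {2, 6, 7, 10, 11, 12, 13} on one side and {0, 1, 3, 4, 5, 8, 9, 14} on the other; every edge crosses between the two sides.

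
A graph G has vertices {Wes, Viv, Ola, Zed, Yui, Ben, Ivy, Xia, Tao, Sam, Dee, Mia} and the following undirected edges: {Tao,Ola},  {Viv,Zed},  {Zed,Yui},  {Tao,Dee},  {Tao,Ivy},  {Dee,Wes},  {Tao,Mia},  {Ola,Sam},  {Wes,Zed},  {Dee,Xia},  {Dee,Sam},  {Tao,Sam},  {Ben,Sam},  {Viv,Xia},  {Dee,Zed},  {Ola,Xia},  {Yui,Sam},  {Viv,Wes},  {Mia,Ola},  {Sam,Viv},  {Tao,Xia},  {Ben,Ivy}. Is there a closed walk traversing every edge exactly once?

Degrees: Wes:3, Viv:4, Ola:4, Zed:4, Yui:2, Ben:2, Ivy:2, Xia:4, Tao:6, Sam:6, Dee:5, Mia:2
Wes, Dee have odd degree; an Eulerian circuit needs every degree to be even, so none exists.

No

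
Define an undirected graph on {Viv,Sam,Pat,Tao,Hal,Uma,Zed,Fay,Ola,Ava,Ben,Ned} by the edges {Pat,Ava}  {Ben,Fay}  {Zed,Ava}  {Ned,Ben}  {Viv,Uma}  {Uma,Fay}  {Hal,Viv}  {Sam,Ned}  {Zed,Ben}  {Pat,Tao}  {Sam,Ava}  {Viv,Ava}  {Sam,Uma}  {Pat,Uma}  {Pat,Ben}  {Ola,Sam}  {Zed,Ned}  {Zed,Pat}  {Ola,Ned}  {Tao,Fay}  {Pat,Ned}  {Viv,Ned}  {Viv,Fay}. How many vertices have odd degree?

2

Degrees: Viv:5, Sam:4, Pat:6, Tao:2, Hal:1, Uma:4, Zed:4, Fay:4, Ola:2, Ava:4, Ben:4, Ned:6
Odd-degree vertices: Viv, Hal.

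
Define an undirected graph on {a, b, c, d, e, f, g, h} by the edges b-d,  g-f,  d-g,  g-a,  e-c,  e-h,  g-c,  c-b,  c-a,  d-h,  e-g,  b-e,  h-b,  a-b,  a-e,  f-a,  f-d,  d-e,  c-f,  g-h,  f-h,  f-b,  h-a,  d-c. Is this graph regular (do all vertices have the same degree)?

Yes

Degrees: a:6, b:6, c:6, d:6, e:6, f:6, g:6, h:6
All degrees equal 6; the graph is regular.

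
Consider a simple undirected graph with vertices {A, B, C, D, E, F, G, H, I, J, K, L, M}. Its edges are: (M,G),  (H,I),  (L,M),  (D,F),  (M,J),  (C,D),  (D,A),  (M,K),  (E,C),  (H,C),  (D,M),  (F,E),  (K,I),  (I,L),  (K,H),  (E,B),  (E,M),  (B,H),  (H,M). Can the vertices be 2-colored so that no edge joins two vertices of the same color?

H-K-M-H is an odd cycle (length 3), and a bipartite graph can contain only even cycles.

No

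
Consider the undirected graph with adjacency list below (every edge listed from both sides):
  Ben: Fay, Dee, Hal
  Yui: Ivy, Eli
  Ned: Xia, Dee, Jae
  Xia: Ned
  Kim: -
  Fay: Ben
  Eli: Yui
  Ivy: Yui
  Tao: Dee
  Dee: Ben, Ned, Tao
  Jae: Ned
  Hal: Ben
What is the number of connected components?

3

Component: {Kim}
Component: {Yui, Eli, Ivy}
Component: {Ben, Ned, Xia, Fay, Tao, Dee, Jae, Hal}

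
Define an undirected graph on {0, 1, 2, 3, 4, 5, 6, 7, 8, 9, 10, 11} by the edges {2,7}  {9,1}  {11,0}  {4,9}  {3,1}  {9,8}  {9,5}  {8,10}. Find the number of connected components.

Component: {6}
Component: {0, 11}
Component: {2, 7}
Component: {1, 3, 4, 5, 8, 9, 10}

4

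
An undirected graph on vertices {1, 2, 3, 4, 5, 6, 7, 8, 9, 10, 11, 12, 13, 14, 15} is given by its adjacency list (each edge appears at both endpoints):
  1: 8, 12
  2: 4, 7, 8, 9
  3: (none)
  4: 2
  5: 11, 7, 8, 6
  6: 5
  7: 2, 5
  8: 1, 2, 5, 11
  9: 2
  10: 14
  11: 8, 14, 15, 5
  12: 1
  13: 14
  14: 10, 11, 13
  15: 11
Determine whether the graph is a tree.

No

|V| = 15, |E| = 15.
It is not connected, so it is not a tree.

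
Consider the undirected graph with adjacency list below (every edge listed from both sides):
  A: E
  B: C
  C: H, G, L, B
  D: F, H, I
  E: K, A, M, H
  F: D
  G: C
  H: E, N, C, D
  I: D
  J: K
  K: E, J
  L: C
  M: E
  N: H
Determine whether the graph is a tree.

Yes

|V| = 14, |E| = 13.
Connected and |E| = |V| - 1, which characterizes a tree.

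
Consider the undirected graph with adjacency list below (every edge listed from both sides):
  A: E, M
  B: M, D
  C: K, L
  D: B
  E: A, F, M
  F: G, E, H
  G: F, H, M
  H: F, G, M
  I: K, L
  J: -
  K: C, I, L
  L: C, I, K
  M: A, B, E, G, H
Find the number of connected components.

Component: {J}
Component: {C, I, K, L}
Component: {A, B, D, E, F, G, H, M}

3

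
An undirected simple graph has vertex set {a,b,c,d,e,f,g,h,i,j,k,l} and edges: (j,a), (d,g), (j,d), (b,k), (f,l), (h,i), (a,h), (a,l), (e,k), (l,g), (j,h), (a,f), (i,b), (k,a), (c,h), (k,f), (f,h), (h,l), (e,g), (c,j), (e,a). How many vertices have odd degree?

Degrees: a:6, b:2, c:2, d:2, e:3, f:4, g:3, h:6, i:2, j:4, k:4, l:4
Odd-degree vertices: e, g.

2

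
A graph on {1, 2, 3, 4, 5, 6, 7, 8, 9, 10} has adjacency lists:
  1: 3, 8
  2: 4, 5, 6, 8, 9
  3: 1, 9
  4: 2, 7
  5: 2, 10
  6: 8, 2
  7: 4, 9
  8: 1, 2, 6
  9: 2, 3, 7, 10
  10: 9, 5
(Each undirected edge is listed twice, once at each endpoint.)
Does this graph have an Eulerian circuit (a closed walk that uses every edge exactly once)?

Degrees: 1:2, 2:5, 3:2, 4:2, 5:2, 6:2, 7:2, 8:3, 9:4, 10:2
2, 8 have odd degree; an Eulerian circuit needs every degree to be even, so none exists.

No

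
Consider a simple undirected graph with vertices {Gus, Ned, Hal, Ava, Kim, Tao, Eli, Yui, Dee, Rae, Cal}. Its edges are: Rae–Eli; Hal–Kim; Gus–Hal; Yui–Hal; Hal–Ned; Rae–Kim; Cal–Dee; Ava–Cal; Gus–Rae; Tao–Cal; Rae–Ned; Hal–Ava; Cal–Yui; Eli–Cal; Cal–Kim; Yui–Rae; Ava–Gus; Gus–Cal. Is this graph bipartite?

Ava-Gus-Cal-Ava is an odd cycle (length 3), and a bipartite graph can contain only even cycles.

No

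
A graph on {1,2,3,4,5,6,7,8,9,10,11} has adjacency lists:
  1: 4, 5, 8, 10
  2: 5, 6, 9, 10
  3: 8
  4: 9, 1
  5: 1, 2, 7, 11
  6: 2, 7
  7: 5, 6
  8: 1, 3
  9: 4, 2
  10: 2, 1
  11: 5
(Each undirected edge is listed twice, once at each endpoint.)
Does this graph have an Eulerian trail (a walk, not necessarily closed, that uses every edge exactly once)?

Degrees: 1:4, 2:4, 3:1, 4:2, 5:4, 6:2, 7:2, 8:2, 9:2, 10:2, 11:1
Odd-degree vertices: 3, 11 (2 total).
The non-isolated vertices are connected and exactly 2 have odd degree, so an Eulerian trail exists (from 3 to 11).

Yes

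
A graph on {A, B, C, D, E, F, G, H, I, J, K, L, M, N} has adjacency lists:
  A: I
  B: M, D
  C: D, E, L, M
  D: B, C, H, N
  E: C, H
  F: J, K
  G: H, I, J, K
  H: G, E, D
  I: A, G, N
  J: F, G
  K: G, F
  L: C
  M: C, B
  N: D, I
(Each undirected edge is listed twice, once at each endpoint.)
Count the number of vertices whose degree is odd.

Degrees: A:1, B:2, C:4, D:4, E:2, F:2, G:4, H:3, I:3, J:2, K:2, L:1, M:2, N:2
Odd-degree vertices: A, H, I, L.

4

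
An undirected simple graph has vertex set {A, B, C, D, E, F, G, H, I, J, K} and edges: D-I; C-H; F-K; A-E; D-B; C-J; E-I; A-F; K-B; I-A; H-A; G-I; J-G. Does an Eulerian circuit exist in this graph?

Yes

Degrees: A:4, B:2, C:2, D:2, E:2, F:2, G:2, H:2, I:4, J:2, K:2
All degrees are even and the non-isolated vertices are connected — an Eulerian circuit exists.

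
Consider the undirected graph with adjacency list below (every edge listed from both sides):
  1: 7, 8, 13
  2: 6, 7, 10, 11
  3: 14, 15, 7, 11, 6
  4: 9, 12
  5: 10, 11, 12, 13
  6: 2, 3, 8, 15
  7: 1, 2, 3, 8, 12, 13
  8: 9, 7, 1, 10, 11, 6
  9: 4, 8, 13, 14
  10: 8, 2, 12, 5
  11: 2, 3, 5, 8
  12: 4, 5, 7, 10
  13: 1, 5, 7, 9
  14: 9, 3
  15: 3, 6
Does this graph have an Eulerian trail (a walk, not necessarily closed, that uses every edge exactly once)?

Yes

Degrees: 1:3, 2:4, 3:5, 4:2, 5:4, 6:4, 7:6, 8:6, 9:4, 10:4, 11:4, 12:4, 13:4, 14:2, 15:2
Odd-degree vertices: 1, 3 (2 total).
With 2 odd-degree vertices and all edges in one connected piece, an Eulerian trail exists (from 1 to 3).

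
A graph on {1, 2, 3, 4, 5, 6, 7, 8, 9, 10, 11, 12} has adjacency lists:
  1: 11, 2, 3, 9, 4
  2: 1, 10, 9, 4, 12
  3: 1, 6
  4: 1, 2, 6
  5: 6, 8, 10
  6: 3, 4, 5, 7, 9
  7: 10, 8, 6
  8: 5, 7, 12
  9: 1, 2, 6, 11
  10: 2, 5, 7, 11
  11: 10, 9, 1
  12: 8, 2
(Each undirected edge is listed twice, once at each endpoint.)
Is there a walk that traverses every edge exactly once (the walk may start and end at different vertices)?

No

Degrees: 1:5, 2:5, 3:2, 4:3, 5:3, 6:5, 7:3, 8:3, 9:4, 10:4, 11:3, 12:2
Odd-degree vertices: 1, 2, 4, 5, 6, 7, 8, 11 (8 total).
With 8 odd-degree vertices (more than two), no single trail can use every edge.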